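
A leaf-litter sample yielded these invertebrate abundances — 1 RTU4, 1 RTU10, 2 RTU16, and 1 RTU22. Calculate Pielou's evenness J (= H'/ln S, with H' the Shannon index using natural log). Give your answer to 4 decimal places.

0.9610

Total N = 1+1+2+1 = 5, so the proportions are 0.2, 0.2, 0.4, 0.2 (working shown to 6 dp, full precision carried).
H' = −Σ pᵢ ln pᵢ = −((-0.321888) + (-0.321888) + (-0.366516) + (-0.321888)) = 1.332179.
With S = 4 species, ln S = 1.386294, so J = 1.332179/1.386294 = 0.960964, i.e. 0.9610 to 4 decimal places.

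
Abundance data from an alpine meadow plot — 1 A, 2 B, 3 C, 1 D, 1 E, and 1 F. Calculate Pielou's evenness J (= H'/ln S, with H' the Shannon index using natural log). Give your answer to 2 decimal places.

Total N = 1+2+3+1+1+1 = 9, so the proportions are 0.1111, 0.2222, 0.3333, 0.1111, 0.1111, 0.1111 (working shown to 4 dp, full precision carried).
H' = −Σ pᵢ ln pᵢ = −((-0.2441) + (-0.3342) + (-0.3662) + (-0.2441) + (-0.2441) + (-0.2441)) = 1.6770.
With S = 6 species, ln S = 1.7918, so J = 1.6770/1.7918 = 0.9359, i.e. 0.94 to 2 decimal places.

0.94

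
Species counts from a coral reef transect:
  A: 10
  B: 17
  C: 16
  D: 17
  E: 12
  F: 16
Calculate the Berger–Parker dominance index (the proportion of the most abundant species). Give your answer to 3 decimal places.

Total N = 10+17+16+17+12+16 = 88, so the proportions are 0.11364, 0.19318, 0.18182, 0.19318, 0.13636, 0.18182 (working shown to 5 dp, full precision carried).
The largest proportion is 0.19318, i.e. d = 0.193 to 3 decimal places.

0.193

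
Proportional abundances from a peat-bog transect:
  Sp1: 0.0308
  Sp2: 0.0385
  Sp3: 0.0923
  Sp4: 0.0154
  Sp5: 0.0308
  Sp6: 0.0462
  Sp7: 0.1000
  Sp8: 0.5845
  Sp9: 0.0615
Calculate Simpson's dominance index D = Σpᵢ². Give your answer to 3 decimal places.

D = 0.0308² + 0.0385² + 0.0923² + 0.0154² + 0.0308² + 0.0462² + 0.1² + 0.5845² + 0.0615² = 0.00095 + 0.00148 + 0.00852 + 0.00024 + 0.00095 + 0.00213 + 0.01000 + 0.34164 + 0.00378 = 0.36969 (working shown to 5 dp, full precision carried).
To 3 decimal places, D = 0.370.

0.370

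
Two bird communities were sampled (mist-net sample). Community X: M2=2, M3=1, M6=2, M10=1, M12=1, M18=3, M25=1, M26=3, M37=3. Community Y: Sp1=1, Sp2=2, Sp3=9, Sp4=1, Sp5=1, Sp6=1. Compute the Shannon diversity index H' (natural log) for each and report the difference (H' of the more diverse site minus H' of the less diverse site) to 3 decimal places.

Community X: N=17, proportions 0.117647, 0.058824, 0.117647, 0.058824, 0.058824, 0.176471, 0.058824, 0.176471, 0.176471, giving H' = 2.088502 (working shown to 6 dp, full precision carried).
Community Y: N=15, proportions 0.066667, 0.133333, 0.6, 0.066667, 0.066667, 0.066667, giving H' = 1.297296.
Difference = |2.088502 − 1.297296| = 0.791206, i.e. 0.791 to 3 decimal places.

0.791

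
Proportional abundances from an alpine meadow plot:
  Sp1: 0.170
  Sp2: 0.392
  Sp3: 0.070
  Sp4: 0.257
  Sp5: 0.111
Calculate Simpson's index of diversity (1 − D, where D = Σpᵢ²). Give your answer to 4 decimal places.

D = 0.17² + 0.392² + 0.07² + 0.257² + 0.111² = 0.028900 + 0.153664 + 0.004900 + 0.066049 + 0.012321 = 0.265834 (working shown to 6 dp, full precision carried).
So 1 − D = 0.734166, i.e. 0.7342 to 4 decimal places.

0.7342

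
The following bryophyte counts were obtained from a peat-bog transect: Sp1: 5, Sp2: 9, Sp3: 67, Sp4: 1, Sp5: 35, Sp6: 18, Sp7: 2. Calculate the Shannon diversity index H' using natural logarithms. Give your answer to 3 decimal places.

Total N = 5+9+67+1+35+18+2 = 137, so the proportions are 0.0365, 0.06569, 0.48905, 0.0073, 0.25547, 0.13139, 0.0146 (working shown to 5 dp, full precision carried).
Each pᵢ ln pᵢ term: 0.0365×(-3.31054)=-0.12082, 0.06569×(-2.72276)=-0.17887, 0.48905×(-0.71529)=-0.34981, 0.0073×(-4.91998)=-0.03591, 0.25547×(-1.36463)=-0.34863, 0.13139×(-2.02961)=-0.26666, 0.0146×(-4.22683)=-0.06171.
Sum = -1.36241, so H' = 1.362.

1.362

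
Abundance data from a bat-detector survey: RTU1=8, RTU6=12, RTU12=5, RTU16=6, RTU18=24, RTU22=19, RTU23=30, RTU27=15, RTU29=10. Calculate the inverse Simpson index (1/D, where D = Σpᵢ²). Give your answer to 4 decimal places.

6.8453

Total N = 8+12+5+6+24+19+30+15+10 = 129, so the proportions are 0.0620155, 0.09302326, 0.03875969, 0.04651163, 0.18604651, 0.14728682, 0.23255814, 0.11627907, 0.07751938 (working shown to 8 dp, full precision carried).
D = 0.0620155² + 0.09302326² + 0.03875969² + 0.04651163² + 0.18604651² + 0.14728682² + 0.23255814² + 0.11627907² + 0.07751938² = 0.00384592 + 0.00865333 + 0.00150231 + 0.00216333 + 0.03461330 + 0.02169341 + 0.05408329 + 0.01352082 + 0.00600925 = 0.14608497.
So 1/D = 6.845331, i.e. 6.8453 to 4 decimal places.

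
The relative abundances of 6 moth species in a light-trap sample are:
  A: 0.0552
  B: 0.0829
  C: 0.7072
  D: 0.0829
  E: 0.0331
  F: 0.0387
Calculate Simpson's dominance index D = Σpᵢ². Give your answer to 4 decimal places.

0.5195

D = 0.0552² + 0.0829² + 0.7072² + 0.0829² + 0.0331² + 0.0387² = 0.003047 + 0.006872 + 0.500132 + 0.006872 + 0.001096 + 0.001498 = 0.519517 (working shown to 6 dp, full precision carried).
To 4 decimal places, D = 0.5195.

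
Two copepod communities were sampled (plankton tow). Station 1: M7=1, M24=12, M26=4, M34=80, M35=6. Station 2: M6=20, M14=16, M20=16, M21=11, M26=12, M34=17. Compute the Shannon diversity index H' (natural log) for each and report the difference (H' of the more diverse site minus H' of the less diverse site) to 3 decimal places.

Station 1: N=103, proportions 0.00971, 0.1165, 0.03883, 0.7767, 0.05825, giving H' = 0.78350 (working shown to 5 dp, full precision carried).
Station 2: N=92, proportions 0.21739, 0.17391, 0.17391, 0.11957, 0.13043, 0.18478, giving H' = 1.77181.
Difference = |0.78350 − 1.77181| = 0.98831, i.e. 0.988 to 3 decimal places.

0.988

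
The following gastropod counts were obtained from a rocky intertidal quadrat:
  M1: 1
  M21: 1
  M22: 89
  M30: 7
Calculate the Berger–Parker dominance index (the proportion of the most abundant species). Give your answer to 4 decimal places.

Total N = 1+1+89+7 = 98, so the proportions are 0.010204, 0.010204, 0.908163, 0.071429 (working shown to 6 dp, full precision carried).
The largest proportion is 0.908163, i.e. d = 0.9082 to 4 decimal places.

0.9082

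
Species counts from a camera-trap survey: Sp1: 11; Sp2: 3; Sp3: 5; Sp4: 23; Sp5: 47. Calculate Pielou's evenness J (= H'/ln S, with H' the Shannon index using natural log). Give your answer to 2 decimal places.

0.76

Total N = 11+3+5+23+47 = 89, so the proportions are 0.1236, 0.0337, 0.0562, 0.2584, 0.5281 (working shown to 4 dp, full precision carried).
H' = −Σ pᵢ ln pᵢ = −((-0.2584) + (-0.1143) + (-0.1618) + (-0.3497) + (-0.3372)) = 1.2213.
With S = 5 species, ln S = 1.6094, so J = 1.2213/1.6094 = 0.7588, i.e. 0.76 to 2 decimal places.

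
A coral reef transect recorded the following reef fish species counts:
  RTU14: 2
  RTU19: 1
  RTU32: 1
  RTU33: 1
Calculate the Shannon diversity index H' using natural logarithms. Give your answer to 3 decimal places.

1.332

Total N = 2+1+1+1 = 5, so the proportions are 0.4, 0.2, 0.2, 0.2 (working shown to 5 dp, full precision carried).
Each pᵢ ln pᵢ term: 0.4×(-0.91629)=-0.36652, 0.2×(-1.60944)=-0.32189, 0.2×(-1.60944)=-0.32189, 0.2×(-1.60944)=-0.32189.
Sum = -1.33218, so H' = 1.332.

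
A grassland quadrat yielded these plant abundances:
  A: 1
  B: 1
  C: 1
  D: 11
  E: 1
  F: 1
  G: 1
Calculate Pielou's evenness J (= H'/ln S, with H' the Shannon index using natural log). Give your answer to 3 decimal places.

Total N = 1+1+1+11+1+1+1 = 17, so the proportions are 0.05882, 0.05882, 0.05882, 0.64706, 0.05882, 0.05882, 0.05882 (working shown to 5 dp, full precision carried).
H' = −Σ pᵢ ln pᵢ = −((-0.16666) + (-0.16666) + (-0.16666) + (-0.28168) + (-0.16666) + (-0.16666) + (-0.16666)) = 1.28163.
With S = 7 species, ln S = 1.94591, so J = 1.28163/1.94591 = 0.65863, i.e. 0.659 to 3 decimal places.

0.659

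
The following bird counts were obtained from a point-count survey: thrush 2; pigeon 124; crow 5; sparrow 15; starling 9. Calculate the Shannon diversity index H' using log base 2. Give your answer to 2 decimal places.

Total N = 2+124+5+15+9 = 155, so the proportions are 0.0129, 0.8, 0.0323, 0.0968, 0.0581 (working shown to 4 dp, full precision carried).
Each pᵢ log₂ pᵢ term: 0.0129×(-6.2761)=-0.0810, 0.8×(-0.3219)=-0.2575, 0.0323×(-4.9542)=-0.1598, 0.0968×(-3.3692)=-0.3261, 0.0581×(-4.1062)=-0.2384.
Sum = -1.0628, so H' = 1.06.

1.06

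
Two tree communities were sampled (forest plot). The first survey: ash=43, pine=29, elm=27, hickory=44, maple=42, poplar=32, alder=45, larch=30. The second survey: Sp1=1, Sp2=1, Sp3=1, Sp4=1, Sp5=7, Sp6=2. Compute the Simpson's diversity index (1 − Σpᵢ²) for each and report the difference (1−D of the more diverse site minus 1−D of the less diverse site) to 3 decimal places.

0.207

The first survey: N=292, proportions 0.14726, 0.09932, 0.09247, 0.15068, 0.14384, 0.10959, 0.15411, 0.10274, giving 1−D = 0.87019 (working shown to 5 dp, full precision carried).
The second survey: N=13, proportions 0.07692, 0.07692, 0.07692, 0.07692, 0.53846, 0.15385, giving 1−D = 0.66272.
Difference = |0.87019 − 0.66272| = 0.20747, i.e. 0.207 to 3 decimal places.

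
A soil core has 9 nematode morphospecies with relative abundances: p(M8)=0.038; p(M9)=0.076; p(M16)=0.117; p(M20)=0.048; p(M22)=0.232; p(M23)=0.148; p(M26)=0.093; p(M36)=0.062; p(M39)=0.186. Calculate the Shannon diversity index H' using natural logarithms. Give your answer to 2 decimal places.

Each pᵢ ln pᵢ term (working shown to 5 dp, full precision carried): 0.038×(-3.27017)=-0.12427, 0.076×(-2.57702)=-0.19585, 0.117×(-2.14558)=-0.25103, 0.048×(-3.03655)=-0.14575, 0.232×(-1.46102)=-0.33896, 0.148×(-1.91054)=-0.28276, 0.093×(-2.37516)=-0.22089, 0.062×(-2.78062)=-0.17240, 0.186×(-1.68201)=-0.31285.
Sum = -2.04477, so H' = 2.04.

2.04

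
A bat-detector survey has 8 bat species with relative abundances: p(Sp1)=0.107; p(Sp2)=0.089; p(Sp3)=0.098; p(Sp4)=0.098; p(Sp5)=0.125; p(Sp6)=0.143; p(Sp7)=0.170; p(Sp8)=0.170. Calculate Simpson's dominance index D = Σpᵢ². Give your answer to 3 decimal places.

0.132

D = 0.107² + 0.089² + 0.098² + 0.098² + 0.125² + 0.143² + 0.17² + 0.17² = 0.01145 + 0.00792 + 0.00960 + 0.00960 + 0.01562 + 0.02045 + 0.02890 + 0.02890 = 0.13245 (working shown to 5 dp, full precision carried).
To 3 decimal places, D = 0.132.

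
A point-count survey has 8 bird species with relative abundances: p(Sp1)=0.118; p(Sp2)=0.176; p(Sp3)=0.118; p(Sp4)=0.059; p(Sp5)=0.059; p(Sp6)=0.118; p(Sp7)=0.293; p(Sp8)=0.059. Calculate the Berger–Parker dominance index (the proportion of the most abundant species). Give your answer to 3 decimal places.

The largest proportion is 0.293, i.e. d = 0.293 to 3 decimal places.

0.293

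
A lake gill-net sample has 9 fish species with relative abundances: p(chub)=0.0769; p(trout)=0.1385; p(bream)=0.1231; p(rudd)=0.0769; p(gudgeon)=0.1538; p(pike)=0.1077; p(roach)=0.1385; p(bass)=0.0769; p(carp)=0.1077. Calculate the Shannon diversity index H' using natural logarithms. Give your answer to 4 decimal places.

Each pᵢ ln pᵢ term (working shown to 6 dp, full precision carried): 0.0769×(-2.565249)=-0.197268, 0.1385×(-1.976885)=-0.273799, 0.1231×(-2.094758)=-0.257865, 0.0769×(-2.565249)=-0.197268, 0.1538×(-1.872102)=-0.287929, 0.1077×(-2.228406)=-0.239999, 0.1385×(-1.976885)=-0.273799, 0.0769×(-2.565249)=-0.197268, 0.1077×(-2.228406)=-0.239999.
Sum = -2.165193, so H' = 2.1652.

2.1652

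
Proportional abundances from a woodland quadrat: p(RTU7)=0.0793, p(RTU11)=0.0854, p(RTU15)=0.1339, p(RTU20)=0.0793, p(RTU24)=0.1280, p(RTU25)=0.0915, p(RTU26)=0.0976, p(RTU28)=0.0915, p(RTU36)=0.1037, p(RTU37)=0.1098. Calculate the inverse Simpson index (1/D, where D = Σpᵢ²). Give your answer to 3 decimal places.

D = 0.0793² + 0.0854² + 0.1339² + 0.0793² + 0.128² + 0.0915² + 0.0976² + 0.0915² + 0.1037² + 0.1098² = 0.0062885 + 0.0072932 + 0.0179292 + 0.0062885 + 0.0163840 + 0.0083722 + 0.0095258 + 0.0083722 + 0.0107537 + 0.0120560 = 0.1032633 (working shown to 7 dp, full precision carried).
So 1/D = 9.68398, i.e. 9.684 to 3 decimal places.

9.684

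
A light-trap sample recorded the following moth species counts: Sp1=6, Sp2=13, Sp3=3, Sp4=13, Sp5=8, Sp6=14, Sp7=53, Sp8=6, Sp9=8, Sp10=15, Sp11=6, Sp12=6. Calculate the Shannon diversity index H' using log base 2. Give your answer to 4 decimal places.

3.0895

Total N = 6+13+3+13+8+14+53+6+8+15+6+6 = 151, so the proportions are 0.039735, 0.086093, 0.019868, 0.086093, 0.05298, 0.092715, 0.350993, 0.039735, 0.05298, 0.099338, 0.039735, 0.039735 (working shown to 6 dp, full precision carried).
Each pᵢ log₂ pᵢ term: 0.039735×(-4.653442)=-0.184905, 0.086093×(-3.537965)=-0.304593, 0.019868×(-5.653442)=-0.112320, 0.086093×(-3.537965)=-0.304593, 0.05298×(-4.238405)=-0.224551, 0.092715×(-3.431050)=-0.318111, 0.350993×(-1.510484)=-0.530170, 0.039735×(-4.653442)=-0.184905, 0.05298×(-4.238405)=-0.224551, 0.099338×(-3.331514)=-0.330945, 0.039735×(-4.653442)=-0.184905, 0.039735×(-4.653442)=-0.184905.
Sum = -3.089454, so H' = 3.0895.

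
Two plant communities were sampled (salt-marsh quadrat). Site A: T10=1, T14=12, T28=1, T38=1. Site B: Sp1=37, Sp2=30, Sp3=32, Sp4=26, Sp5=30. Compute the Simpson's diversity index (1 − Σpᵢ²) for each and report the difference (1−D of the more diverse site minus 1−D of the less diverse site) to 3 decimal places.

Site A: N=15, proportions 0.06667, 0.8, 0.06667, 0.06667, giving 1−D = 0.34667 (working shown to 5 dp, full precision carried).
Site B: N=155, proportions 0.23871, 0.19355, 0.20645, 0.16774, 0.19355, giving 1−D = 0.79734.
Difference = |0.34667 − 0.79734| = 0.45067, i.e. 0.451 to 3 decimal places.

0.451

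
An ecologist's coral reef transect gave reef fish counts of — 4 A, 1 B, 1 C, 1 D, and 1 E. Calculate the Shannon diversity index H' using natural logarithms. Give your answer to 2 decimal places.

1.39

Total N = 4+1+1+1+1 = 8, so the proportions are 0.5, 0.125, 0.125, 0.125, 0.125 (working shown to 4 dp, full precision carried).
Each pᵢ ln pᵢ term: 0.5×(-0.6931)=-0.3466, 0.125×(-2.0794)=-0.2599, 0.125×(-2.0794)=-0.2599, 0.125×(-2.0794)=-0.2599, 0.125×(-2.0794)=-0.2599.
Sum = -1.3863, so H' = 1.39.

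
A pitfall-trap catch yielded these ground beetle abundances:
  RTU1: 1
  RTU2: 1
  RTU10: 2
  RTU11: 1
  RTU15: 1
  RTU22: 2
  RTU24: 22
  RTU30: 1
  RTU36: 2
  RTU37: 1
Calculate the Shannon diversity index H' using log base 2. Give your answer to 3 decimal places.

Total N = 1+1+2+1+1+2+22+1+2+1 = 34, so the proportions are 0.02941, 0.02941, 0.05882, 0.02941, 0.02941, 0.05882, 0.64706, 0.02941, 0.05882, 0.02941 (working shown to 5 dp, full precision carried).
Each pᵢ log₂ pᵢ term: 0.02941×(-5.08746)=-0.14963, 0.02941×(-5.08746)=-0.14963, 0.05882×(-4.08746)=-0.24044, 0.02941×(-5.08746)=-0.14963, 0.02941×(-5.08746)=-0.14963, 0.05882×(-4.08746)=-0.24044, 0.64706×(-0.62803)=-0.40637, 0.02941×(-5.08746)=-0.14963, 0.05882×(-4.08746)=-0.24044, 0.02941×(-5.08746)=-0.14963.
Sum = -2.02548, so H' = 2.025.

2.025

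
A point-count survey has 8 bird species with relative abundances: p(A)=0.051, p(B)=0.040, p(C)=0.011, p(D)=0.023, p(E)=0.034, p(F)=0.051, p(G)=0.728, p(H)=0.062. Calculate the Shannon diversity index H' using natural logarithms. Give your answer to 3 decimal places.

1.087

Each pᵢ ln pᵢ term (working shown to 5 dp, full precision carried): 0.051×(-2.97593)=-0.15177, 0.04×(-3.21888)=-0.12876, 0.011×(-4.50986)=-0.04961, 0.023×(-3.77226)=-0.08676, 0.034×(-3.38139)=-0.11497, 0.051×(-2.97593)=-0.15177, 0.728×(-0.31745)=-0.23111, 0.062×(-2.78062)=-0.17240.
Sum = -1.08714, so H' = 1.087.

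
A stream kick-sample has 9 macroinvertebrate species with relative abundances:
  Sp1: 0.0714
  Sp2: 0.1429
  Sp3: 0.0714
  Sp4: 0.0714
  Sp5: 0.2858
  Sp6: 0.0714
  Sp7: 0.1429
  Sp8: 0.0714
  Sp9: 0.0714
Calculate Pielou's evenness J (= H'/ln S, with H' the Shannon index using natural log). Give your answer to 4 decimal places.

0.9306

H' = −Σ pᵢ ln pᵢ = −((-0.188457) + (-0.278028) + (-0.188457) + (-0.188457) + (-0.357954) + (-0.188457) + (-0.278028) + (-0.188457) + (-0.188457)) = 2.044753 (working shown to 6 dp, full precision carried).
With S = 9 species, ln S = 2.197225, so J = 2.044753/2.197225 = 0.930607, i.e. 0.9306 to 4 decimal places.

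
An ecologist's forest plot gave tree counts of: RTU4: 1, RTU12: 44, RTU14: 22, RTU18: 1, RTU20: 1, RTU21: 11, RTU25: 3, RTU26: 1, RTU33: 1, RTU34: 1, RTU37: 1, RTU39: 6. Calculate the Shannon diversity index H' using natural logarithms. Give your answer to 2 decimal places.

1.58

Total N = 1+44+22+1+1+11+3+1+1+1+1+6 = 93, so the proportions are 0.0108, 0.4731, 0.2366, 0.0108, 0.0108, 0.1183, 0.0323, 0.0108, 0.0108, 0.0108, 0.0108, 0.0645 (working shown to 4 dp, full precision carried).
Each pᵢ ln pᵢ term: 0.0108×(-4.5326)=-0.0487, 0.4731×(-0.7484)=-0.3541, 0.2366×(-1.4416)=-0.3410, 0.0108×(-4.5326)=-0.0487, 0.0108×(-4.5326)=-0.0487, 0.1183×(-2.1347)=-0.2525, 0.0323×(-3.4340)=-0.1108, 0.0108×(-4.5326)=-0.0487, 0.0108×(-4.5326)=-0.0487, 0.0108×(-4.5326)=-0.0487, 0.0108×(-4.5326)=-0.0487, 0.0645×(-2.7408)=-0.1768.
Sum = -1.5764, so H' = 1.58.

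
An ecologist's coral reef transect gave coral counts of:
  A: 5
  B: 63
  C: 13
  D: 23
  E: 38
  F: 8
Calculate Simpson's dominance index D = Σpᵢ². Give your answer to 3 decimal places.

Total N = 5+63+13+23+38+8 = 150, so the proportions are 0.03333, 0.42, 0.08667, 0.15333, 0.25333, 0.05333 (working shown to 5 dp, full precision carried).
D = 0.03333² + 0.42² + 0.08667² + 0.15333² + 0.25333² + 0.05333² = 0.00111 + 0.17640 + 0.00751 + 0.02351 + 0.06418 + 0.00284 = 0.27556.
To 3 decimal places, D = 0.276.

0.276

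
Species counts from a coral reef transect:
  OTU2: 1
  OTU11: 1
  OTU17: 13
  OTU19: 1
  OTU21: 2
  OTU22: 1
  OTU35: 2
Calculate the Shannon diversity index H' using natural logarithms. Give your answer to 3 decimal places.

Total N = 1+1+13+1+2+1+2 = 21, so the proportions are 0.04762, 0.04762, 0.61905, 0.04762, 0.09524, 0.04762, 0.09524 (working shown to 5 dp, full precision carried).
Each pᵢ ln pᵢ term: 0.04762×(-3.04452)=-0.14498, 0.04762×(-3.04452)=-0.14498, 0.61905×(-0.47957)=-0.29688, 0.04762×(-3.04452)=-0.14498, 0.09524×(-2.35138)=-0.22394, 0.04762×(-3.04452)=-0.14498, 0.09524×(-2.35138)=-0.22394.
Sum = -1.32467, so H' = 1.325.

1.325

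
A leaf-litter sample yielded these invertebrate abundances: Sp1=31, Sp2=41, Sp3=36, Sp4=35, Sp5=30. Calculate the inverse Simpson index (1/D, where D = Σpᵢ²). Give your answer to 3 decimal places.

4.936

Total N = 31+41+36+35+30 = 173, so the proportions are 0.1791908, 0.2369942, 0.2080925, 0.2023121, 0.1734104 (working shown to 7 dp, full precision carried).
D = 0.1791908² + 0.2369942² + 0.2080925² + 0.2023121² + 0.1734104² = 0.0321093 + 0.0561663 + 0.0433025 + 0.0409302 + 0.0300712 = 0.2025794.
So 1/D = 4.93634, i.e. 4.936 to 3 decimal places.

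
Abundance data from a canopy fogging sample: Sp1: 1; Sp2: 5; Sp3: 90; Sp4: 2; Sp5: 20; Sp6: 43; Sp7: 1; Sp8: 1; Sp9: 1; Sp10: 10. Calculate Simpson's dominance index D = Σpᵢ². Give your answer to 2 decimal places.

Total N = 1+5+90+2+20+43+1+1+1+10 = 174, so the proportions are 0.0057, 0.0287, 0.5172, 0.0115, 0.1149, 0.2471, 0.0057, 0.0057, 0.0057, 0.0575 (working shown to 4 dp, full precision carried).
D = 0.0057² + 0.0287² + 0.5172² + 0.0115² + 0.1149² + 0.2471² + 0.0057² + 0.0057² + 0.0057² + 0.0575² = 0.0000 + 0.0008 + 0.2675 + 0.0001 + 0.0132 + 0.0611 + 0.0000 + 0.0000 + 0.0000 + 0.0033 = 0.3462.
To 2 decimal places, D = 0.35.

0.35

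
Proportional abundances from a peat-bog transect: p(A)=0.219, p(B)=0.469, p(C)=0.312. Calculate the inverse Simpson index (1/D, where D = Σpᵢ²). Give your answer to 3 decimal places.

2.738

D = 0.219² + 0.469² + 0.312² = 0.047961 + 0.219961 + 0.097344 = 0.365266 (working shown to 6 dp, full precision carried).
So 1/D = 2.73773, i.e. 2.738 to 3 decimal places.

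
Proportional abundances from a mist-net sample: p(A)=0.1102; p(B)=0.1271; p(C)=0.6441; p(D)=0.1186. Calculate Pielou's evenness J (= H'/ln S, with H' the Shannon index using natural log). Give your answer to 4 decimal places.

H' = −Σ pᵢ ln pᵢ = −((-0.243042) + (-0.262179) + (-0.283340) + (-0.252855)) = 1.041416 (working shown to 6 dp, full precision carried).
With S = 4 species, ln S = 1.386294, so J = 1.041416/1.386294 = 0.751223, i.e. 0.7512 to 4 decimal places.

0.7512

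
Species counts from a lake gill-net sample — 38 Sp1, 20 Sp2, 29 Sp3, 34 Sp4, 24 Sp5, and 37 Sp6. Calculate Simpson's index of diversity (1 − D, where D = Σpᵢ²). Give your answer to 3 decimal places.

Total N = 38+20+29+34+24+37 = 182, so the proportions are 0.20879, 0.10989, 0.15934, 0.18681, 0.13187, 0.2033 (working shown to 5 dp, full precision carried).
D = 0.20879² + 0.10989² + 0.15934² + 0.18681² + 0.13187² + 0.2033² = 0.04359 + 0.01208 + 0.02539 + 0.03490 + 0.01739 + 0.04133 = 0.17468.
So 1 − D = 0.82532, i.e. 0.825 to 3 decimal places.

0.825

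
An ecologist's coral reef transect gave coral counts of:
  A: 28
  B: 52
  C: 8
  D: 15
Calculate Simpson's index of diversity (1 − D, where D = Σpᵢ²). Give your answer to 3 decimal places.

Total N = 28+52+8+15 = 103, so the proportions are 0.27184, 0.50485, 0.07767, 0.14563 (working shown to 5 dp, full precision carried).
D = 0.27184² + 0.50485² + 0.07767² + 0.14563² = 0.07390 + 0.25488 + 0.00603 + 0.02121 = 0.35602.
So 1 − D = 0.64398, i.e. 0.644 to 3 decimal places.

0.644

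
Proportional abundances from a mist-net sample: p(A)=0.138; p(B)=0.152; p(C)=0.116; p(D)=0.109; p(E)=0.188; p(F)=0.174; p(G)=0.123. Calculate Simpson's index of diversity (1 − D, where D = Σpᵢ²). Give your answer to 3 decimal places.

D = 0.138² + 0.152² + 0.116² + 0.109² + 0.188² + 0.174² + 0.123² = 0.01904 + 0.02310 + 0.01346 + 0.01188 + 0.03534 + 0.03028 + 0.01513 = 0.14823 (working shown to 5 dp, full precision carried).
So 1 − D = 0.85177, i.e. 0.852 to 3 decimal places.

0.852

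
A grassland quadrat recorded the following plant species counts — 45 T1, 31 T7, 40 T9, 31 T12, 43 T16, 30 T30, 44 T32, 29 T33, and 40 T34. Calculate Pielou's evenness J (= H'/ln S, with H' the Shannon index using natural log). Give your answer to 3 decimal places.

Total N = 45+31+40+31+43+30+44+29+40 = 333, so the proportions are 0.13514, 0.09309, 0.12012, 0.09309, 0.12913, 0.09009, 0.13213, 0.08709, 0.12012 (working shown to 5 dp, full precision carried).
H' = −Σ pᵢ ln pᵢ = −((-0.27047) + (-0.22102) + (-0.25457) + (-0.22102) + (-0.26432) + (-0.21684) + (-0.26743) + (-0.21257) + (-0.25457)) = 2.18279.
With S = 9 species, ln S = 2.19722, so J = 2.18279/2.19722 = 0.99343, i.e. 0.993 to 3 decimal places.

0.993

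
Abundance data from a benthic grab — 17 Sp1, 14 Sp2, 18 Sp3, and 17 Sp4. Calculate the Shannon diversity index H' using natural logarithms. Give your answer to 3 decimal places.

Total N = 17+14+18+17 = 66, so the proportions are 0.25758, 0.21212, 0.27273, 0.25758 (working shown to 5 dp, full precision carried).
Each pᵢ ln pᵢ term: 0.25758×(-1.35644)=-0.34939, 0.21212×(-1.55060)=-0.32891, 0.27273×(-1.29928)=-0.35435, 0.25758×(-1.35644)=-0.34939.
Sum = -1.38204, so H' = 1.382.

1.382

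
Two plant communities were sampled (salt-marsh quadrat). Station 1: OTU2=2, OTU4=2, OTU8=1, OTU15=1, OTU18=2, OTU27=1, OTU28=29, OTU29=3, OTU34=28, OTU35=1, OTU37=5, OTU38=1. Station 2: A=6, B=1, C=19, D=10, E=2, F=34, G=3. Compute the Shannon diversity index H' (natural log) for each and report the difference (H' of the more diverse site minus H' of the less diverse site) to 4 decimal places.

0.1541

Station 1: N=76, proportions 0.026316, 0.026316, 0.013158, 0.013158, 0.026316, 0.013158, 0.381579, 0.039474, 0.368421, 0.013158, 0.065789, 0.013158, giving H' = 1.614217 (working shown to 6 dp, full precision carried).
Station 2: N=75, proportions 0.08, 0.013333, 0.253333, 0.133333, 0.026667, 0.453333, 0.04, giving H' = 1.460166.
Difference = |1.614217 − 1.460166| = 0.154051, i.e. 0.1541 to 4 decimal places.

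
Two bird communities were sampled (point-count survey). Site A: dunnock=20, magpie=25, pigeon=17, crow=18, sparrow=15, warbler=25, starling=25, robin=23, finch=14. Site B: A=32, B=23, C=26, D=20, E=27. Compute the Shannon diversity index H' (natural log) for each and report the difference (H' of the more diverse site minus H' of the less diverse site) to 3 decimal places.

Site A: N=182, proportions 0.10989, 0.137363, 0.093407, 0.098901, 0.082418, 0.137363, 0.137363, 0.126374, 0.076923, giving H' = 2.175405 (working shown to 6 dp, full precision carried).
Site B: N=128, proportions 0.25, 0.179688, 0.203125, 0.15625, 0.210938, giving H' = 1.597088.
Difference = |2.175405 − 1.597088| = 0.578317, i.e. 0.578 to 3 decimal places.

0.578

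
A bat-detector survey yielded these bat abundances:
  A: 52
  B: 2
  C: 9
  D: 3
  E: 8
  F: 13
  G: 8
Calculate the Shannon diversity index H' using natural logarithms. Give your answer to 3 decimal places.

1.432

Total N = 52+2+9+3+8+13+8 = 95, so the proportions are 0.54737, 0.02105, 0.09474, 0.03158, 0.08421, 0.13684, 0.08421 (working shown to 5 dp, full precision carried).
Each pᵢ ln pᵢ term: 0.54737×(-0.60263)=-0.32986, 0.02105×(-3.86073)=-0.08128, 0.09474×(-2.35665)=-0.22326, 0.03158×(-3.45526)=-0.10911, 0.08421×(-2.47444)=-0.20837, 0.13684×(-1.98893)=-0.27217, 0.08421×(-2.47444)=-0.20837.
Sum = -1.43243, so H' = 1.432.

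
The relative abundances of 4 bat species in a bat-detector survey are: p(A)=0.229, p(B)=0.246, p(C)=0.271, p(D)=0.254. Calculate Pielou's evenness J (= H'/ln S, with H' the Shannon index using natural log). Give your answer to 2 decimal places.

H' = −Σ pᵢ ln pᵢ = −((-0.3376) + (-0.3450) + (-0.3538) + (-0.3481)) = 1.3845 (working shown to 4 dp, full precision carried).
With S = 4 species, ln S = 1.3863, so J = 1.3845/1.3863 = 0.9987, i.e. 1.00 to 2 decimal places.

1.00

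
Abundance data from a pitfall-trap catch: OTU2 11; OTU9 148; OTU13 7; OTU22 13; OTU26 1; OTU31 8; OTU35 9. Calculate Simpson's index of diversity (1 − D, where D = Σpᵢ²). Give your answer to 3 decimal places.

0.423

Total N = 11+148+7+13+1+8+9 = 197, so the proportions are 0.05584, 0.75127, 0.03553, 0.06599, 0.00508, 0.04061, 0.04569 (working shown to 5 dp, full precision carried).
D = 0.05584² + 0.75127² + 0.03553² + 0.06599² + 0.00508² + 0.04061² + 0.04569² = 0.00312 + 0.56441 + 0.00126 + 0.00435 + 0.00003 + 0.00165 + 0.00209 = 0.57690.
So 1 − D = 0.42310, i.e. 0.423 to 3 decimal places.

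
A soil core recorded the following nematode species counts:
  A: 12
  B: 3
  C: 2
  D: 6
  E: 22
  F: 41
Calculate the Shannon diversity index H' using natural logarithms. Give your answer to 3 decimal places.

Total N = 12+3+2+6+22+41 = 86, so the proportions are 0.13953, 0.03488, 0.02326, 0.06977, 0.25581, 0.47674 (working shown to 5 dp, full precision carried).
Each pᵢ ln pᵢ term: 0.13953×(-1.96944)=-0.27481, 0.03488×(-3.35574)=-0.11706, 0.02326×(-3.76120)=-0.08747, 0.06977×(-2.66259)=-0.18576, 0.25581×(-1.36330)=-0.34875, 0.47674×(-0.74078)=-0.35316.
Sum = -1.36701, so H' = 1.367.

1.367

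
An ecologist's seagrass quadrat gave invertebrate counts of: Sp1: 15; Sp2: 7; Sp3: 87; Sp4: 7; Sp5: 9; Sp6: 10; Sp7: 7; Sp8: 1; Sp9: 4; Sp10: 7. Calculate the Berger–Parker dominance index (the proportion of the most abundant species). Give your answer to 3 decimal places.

Total N = 15+7+87+7+9+10+7+1+4+7 = 154, so the proportions are 0.0974, 0.04545, 0.56494, 0.04545, 0.05844, 0.06494, 0.04545, 0.00649, 0.02597, 0.04545 (working shown to 5 dp, full precision carried).
The largest proportion is 0.56494, i.e. d = 0.565 to 3 decimal places.

0.565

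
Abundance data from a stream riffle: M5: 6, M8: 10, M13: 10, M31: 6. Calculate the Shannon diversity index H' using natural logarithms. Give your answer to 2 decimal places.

Total N = 6+10+10+6 = 32, so the proportions are 0.1875, 0.3125, 0.3125, 0.1875 (working shown to 4 dp, full precision carried).
Each pᵢ ln pᵢ term: 0.1875×(-1.6740)=-0.3139, 0.3125×(-1.1632)=-0.3635, 0.3125×(-1.1632)=-0.3635, 0.1875×(-1.6740)=-0.3139.
Sum = -1.3547, so H' = 1.35.

1.35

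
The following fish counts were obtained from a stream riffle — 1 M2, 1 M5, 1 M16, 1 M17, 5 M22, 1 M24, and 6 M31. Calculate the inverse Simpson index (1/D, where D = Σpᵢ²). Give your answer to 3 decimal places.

3.879

Total N = 1+1+1+1+5+1+6 = 16, so the proportions are 0.0625, 0.0625, 0.0625, 0.0625, 0.3125, 0.0625, 0.375 (working shown to 7 dp, full precision carried).
D = 0.0625² + 0.0625² + 0.0625² + 0.0625² + 0.3125² + 0.0625² + 0.375² = 0.0039062 + 0.0039062 + 0.0039062 + 0.0039062 + 0.0976562 + 0.0039062 + 0.1406250 = 0.2578125.
So 1/D = 3.87879, i.e. 3.879 to 3 decimal places.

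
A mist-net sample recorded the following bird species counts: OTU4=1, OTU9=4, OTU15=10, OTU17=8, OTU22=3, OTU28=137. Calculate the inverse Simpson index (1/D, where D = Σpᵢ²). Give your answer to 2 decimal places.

1.40

Total N = 1+4+10+8+3+137 = 163, so the proportions are 0.00613, 0.02454, 0.06135, 0.04908, 0.0184, 0.84049 (working shown to 5 dp, full precision carried).
D = 0.00613² + 0.02454² + 0.06135² + 0.04908² + 0.0184² + 0.84049² = 0.00004 + 0.00060 + 0.00376 + 0.00241 + 0.00034 + 0.70642 = 0.71358.
So 1/D = 1.4014, i.e. 1.40 to 2 decimal places.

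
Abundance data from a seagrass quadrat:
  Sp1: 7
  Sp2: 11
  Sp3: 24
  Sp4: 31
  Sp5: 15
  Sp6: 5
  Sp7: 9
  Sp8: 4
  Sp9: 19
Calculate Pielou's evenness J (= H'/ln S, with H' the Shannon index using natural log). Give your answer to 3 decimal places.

0.913

Total N = 7+11+24+31+15+5+9+4+19 = 125, so the proportions are 0.056, 0.088, 0.192, 0.248, 0.12, 0.04, 0.072, 0.032, 0.152 (working shown to 5 dp, full precision carried).
H' = −Σ pᵢ ln pᵢ = −((-0.16141) + (-0.21388) + (-0.31685) + (-0.34579) + (-0.25443) + (-0.12876) + (-0.18944) + (-0.11014) + (-0.28635)) = 2.00705.
With S = 9 species, ln S = 2.19722, so J = 2.00705/2.19722 = 0.91345, i.e. 0.913 to 3 decimal places.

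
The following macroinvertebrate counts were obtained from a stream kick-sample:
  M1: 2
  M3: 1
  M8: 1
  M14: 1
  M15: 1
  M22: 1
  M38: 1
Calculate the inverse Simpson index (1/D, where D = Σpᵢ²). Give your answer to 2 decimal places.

6.40

Total N = 2+1+1+1+1+1+1 = 8, so the proportions are 0.25, 0.125, 0.125, 0.125, 0.125, 0.125, 0.125 (working shown to 6 dp, full precision carried).
D = 0.25² + 0.125² + 0.125² + 0.125² + 0.125² + 0.125² + 0.125² = 0.062500 + 0.015625 + 0.015625 + 0.015625 + 0.015625 + 0.015625 + 0.015625 = 0.156250.
So 1/D = 6.4000, i.e. 6.40 to 2 decimal places.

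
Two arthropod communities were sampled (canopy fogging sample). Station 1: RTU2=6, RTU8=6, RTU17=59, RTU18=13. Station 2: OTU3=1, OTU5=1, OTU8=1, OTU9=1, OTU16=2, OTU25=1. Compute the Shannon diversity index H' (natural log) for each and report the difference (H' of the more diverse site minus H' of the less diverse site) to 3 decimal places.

0.834

Station 1: N=84, proportions 0.07143, 0.07143, 0.70238, 0.15476, giving H' = 0.91391 (working shown to 5 dp, full precision carried).
Station 2: N=7, proportions 0.14286, 0.14286, 0.14286, 0.14286, 0.28571, 0.14286, giving H' = 1.74787.
Difference = |0.91391 − 1.74787| = 0.83396, i.e. 0.834 to 3 decimal places.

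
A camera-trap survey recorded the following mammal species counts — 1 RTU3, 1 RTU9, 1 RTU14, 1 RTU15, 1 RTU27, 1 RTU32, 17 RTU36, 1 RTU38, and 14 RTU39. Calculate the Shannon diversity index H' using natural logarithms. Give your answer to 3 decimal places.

Total N = 1+1+1+1+1+1+17+1+14 = 38, so the proportions are 0.02632, 0.02632, 0.02632, 0.02632, 0.02632, 0.02632, 0.44737, 0.02632, 0.36842 (working shown to 5 dp, full precision carried).
Each pᵢ ln pᵢ term: 0.02632×(-3.63759)=-0.09573, 0.02632×(-3.63759)=-0.09573, 0.02632×(-3.63759)=-0.09573, 0.02632×(-3.63759)=-0.09573, 0.02632×(-3.63759)=-0.09573, 0.02632×(-3.63759)=-0.09573, 0.44737×(-0.80437)=-0.35985, 0.02632×(-3.63759)=-0.09573, 0.36842×(-0.99853)=-0.36788.
Sum = -1.39781, so H' = 1.398.

1.398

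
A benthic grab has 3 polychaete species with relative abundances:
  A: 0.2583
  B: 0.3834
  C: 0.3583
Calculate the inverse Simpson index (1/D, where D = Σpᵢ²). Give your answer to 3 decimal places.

D = 0.2583² + 0.3834² + 0.3583² = 0.066719 + 0.146996 + 0.128379 = 0.342093 (working shown to 6 dp, full precision carried).
So 1/D = 2.92318, i.e. 2.923 to 3 decimal places.

2.923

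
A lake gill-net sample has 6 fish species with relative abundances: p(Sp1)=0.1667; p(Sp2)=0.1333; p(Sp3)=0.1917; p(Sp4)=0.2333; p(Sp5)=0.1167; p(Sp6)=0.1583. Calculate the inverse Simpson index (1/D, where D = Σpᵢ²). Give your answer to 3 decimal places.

D = 0.1667² + 0.1333² + 0.1917² + 0.2333² + 0.1167² + 0.1583² = 0.0277889 + 0.0177689 + 0.0367489 + 0.0544289 + 0.0136189 + 0.0250589 = 0.1754133 (working shown to 7 dp, full precision carried).
So 1/D = 5.70082, i.e. 5.701 to 3 decimal places.

5.701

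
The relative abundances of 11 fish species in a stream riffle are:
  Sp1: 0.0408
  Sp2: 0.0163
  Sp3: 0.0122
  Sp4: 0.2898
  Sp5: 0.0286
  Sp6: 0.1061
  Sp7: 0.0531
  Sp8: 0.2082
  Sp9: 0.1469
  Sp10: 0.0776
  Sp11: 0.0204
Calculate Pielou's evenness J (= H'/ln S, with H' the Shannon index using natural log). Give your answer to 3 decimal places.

0.831

H' = −Σ pᵢ ln pᵢ = −((-0.13052) + (-0.06710) + (-0.05376) + (-0.35894) + (-0.10165) + (-0.23802) + (-0.15588) + (-0.32672) + (-0.28175) + (-0.19836) + (-0.07940)) = 1.99211 (working shown to 5 dp, full precision carried).
With S = 11 species, ln S = 2.39790, so J = 1.99211/2.39790 = 0.83077, i.e. 0.831 to 3 decimal places.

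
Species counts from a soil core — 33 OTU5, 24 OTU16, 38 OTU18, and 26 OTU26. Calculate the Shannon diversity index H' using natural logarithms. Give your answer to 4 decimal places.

1.3694

Total N = 33+24+38+26 = 121, so the proportions are 0.272727, 0.198347, 0.31405, 0.214876 (working shown to 6 dp, full precision carried).
Each pᵢ ln pᵢ term: 0.272727×(-1.299283)=-0.354350, 0.198347×(-1.617737)=-0.320873, 0.31405×(-1.158204)=-0.363734, 0.214876×(-1.537694)=-0.330414.
Sum = -1.369371, so H' = 1.3694.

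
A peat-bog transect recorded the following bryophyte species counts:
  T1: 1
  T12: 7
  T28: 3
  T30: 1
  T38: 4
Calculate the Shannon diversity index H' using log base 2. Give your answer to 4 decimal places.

Total N = 1+7+3+1+4 = 16, so the proportions are 0.0625, 0.4375, 0.1875, 0.0625, 0.25 (working shown to 6 dp, full precision carried).
Each pᵢ log₂ pᵢ term: 0.0625×(-4.000000)=-0.250000, 0.4375×(-1.192645)=-0.521782, 0.1875×(-2.415037)=-0.452820, 0.0625×(-4.000000)=-0.250000, 0.25×(-2.000000)=-0.500000.
Sum = -1.974602, so H' = 1.9746.

1.9746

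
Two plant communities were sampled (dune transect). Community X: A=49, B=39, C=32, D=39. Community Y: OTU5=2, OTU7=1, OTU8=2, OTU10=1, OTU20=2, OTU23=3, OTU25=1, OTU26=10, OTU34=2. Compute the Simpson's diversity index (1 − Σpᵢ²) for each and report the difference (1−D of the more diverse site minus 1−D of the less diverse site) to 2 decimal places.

0.03

Community X: N=159, proportions 0.3082, 0.2453, 0.2013, 0.2453, giving 1−D = 0.7442 (working shown to 4 dp, full precision carried).
Community Y: N=24, proportions 0.0833, 0.0417, 0.0833, 0.0417, 0.0833, 0.125, 0.0417, 0.4167, 0.0833, giving 1−D = 0.7778.
Difference = |0.7442 − 0.7778| = 0.0336, i.e. 0.03 to 2 decimal places.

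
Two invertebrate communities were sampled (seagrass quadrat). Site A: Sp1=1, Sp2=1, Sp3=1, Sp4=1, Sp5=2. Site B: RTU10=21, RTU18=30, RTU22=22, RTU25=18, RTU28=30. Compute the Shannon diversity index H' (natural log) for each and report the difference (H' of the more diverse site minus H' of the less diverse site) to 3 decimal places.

Site A: N=6, proportions 0.16667, 0.16667, 0.16667, 0.16667, 0.33333, giving H' = 1.56071 (working shown to 5 dp, full precision carried).
Site B: N=121, proportions 0.17355, 0.24793, 0.18182, 0.14876, 0.24793, giving H' = 1.58888.
Difference = |1.56071 − 1.58888| = 0.02817, i.e. 0.028 to 3 decimal places.

0.028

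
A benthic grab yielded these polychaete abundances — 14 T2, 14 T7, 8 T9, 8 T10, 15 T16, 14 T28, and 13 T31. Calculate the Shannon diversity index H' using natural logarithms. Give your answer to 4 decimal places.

Total N = 14+14+8+8+15+14+13 = 86, so the proportions are 0.162791, 0.162791, 0.093023, 0.093023, 0.174419, 0.162791, 0.151163 (working shown to 6 dp, full precision carried).
Each pᵢ ln pᵢ term: 0.162791×(-1.815290)=-0.295512, 0.162791×(-1.815290)=-0.295512, 0.093023×(-2.374906)=-0.220921, 0.093023×(-2.374906)=-0.220921, 0.174419×(-1.746297)=-0.304587, 0.162791×(-1.815290)=-0.295512, 0.151163×(-1.889398)=-0.285607.
Sum = -1.918573, so H' = 1.9186.

1.9186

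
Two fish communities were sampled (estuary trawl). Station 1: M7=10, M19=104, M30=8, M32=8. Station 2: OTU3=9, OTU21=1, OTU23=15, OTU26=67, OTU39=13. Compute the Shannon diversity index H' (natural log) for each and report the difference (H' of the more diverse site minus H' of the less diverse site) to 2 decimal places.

0.36

Station 1: N=130, proportions 0.0769, 0.8, 0.0615, 0.0615, giving H' = 0.7190 (working shown to 4 dp, full precision carried).
Station 2: N=105, proportions 0.0857, 0.0095, 0.1429, 0.6381, 0.1238, giving H' = 1.0782.
Difference = |0.7190 − 1.0782| = 0.3592, i.e. 0.36 to 2 decimal places.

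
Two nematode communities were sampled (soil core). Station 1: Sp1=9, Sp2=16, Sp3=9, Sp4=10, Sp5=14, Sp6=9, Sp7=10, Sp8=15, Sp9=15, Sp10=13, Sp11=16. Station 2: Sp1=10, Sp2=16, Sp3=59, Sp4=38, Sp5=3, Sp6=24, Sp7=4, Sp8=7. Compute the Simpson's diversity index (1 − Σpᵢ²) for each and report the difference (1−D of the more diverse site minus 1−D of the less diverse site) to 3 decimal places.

Station 1: N=136, proportions 0.06618, 0.11765, 0.06618, 0.07353, 0.10294, 0.06618, 0.07353, 0.11029, 0.11029, 0.09559, 0.11765, giving 1−D = 0.90430 (working shown to 5 dp, full precision carried).
Station 2: N=161, proportions 0.06211, 0.09938, 0.36646, 0.23602, 0.01863, 0.14907, 0.02484, 0.04348, giving 1−D = 0.77119.
Difference = |0.90430 − 0.77119| = 0.13311, i.e. 0.133 to 3 decimal places.

0.133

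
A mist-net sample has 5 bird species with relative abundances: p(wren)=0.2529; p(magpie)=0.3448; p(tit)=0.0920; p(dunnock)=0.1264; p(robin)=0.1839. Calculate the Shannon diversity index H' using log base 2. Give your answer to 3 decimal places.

Each pᵢ log₂ pᵢ term (working shown to 5 dp, full precision carried): 0.2529×(-1.98336)=-0.50159, 0.3448×(-1.53617)=-0.52967, 0.092×(-3.44222)=-0.31668, 0.1264×(-2.98393)=-0.37717, 0.1839×(-2.44301)=-0.44927.
Sum = -2.17439, so H' = 2.174.

2.174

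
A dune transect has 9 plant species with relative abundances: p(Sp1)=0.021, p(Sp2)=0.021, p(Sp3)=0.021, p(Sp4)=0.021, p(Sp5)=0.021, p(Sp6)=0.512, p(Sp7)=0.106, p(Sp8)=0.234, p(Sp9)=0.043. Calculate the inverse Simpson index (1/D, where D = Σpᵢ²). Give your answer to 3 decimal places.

D = 0.021² + 0.021² + 0.021² + 0.021² + 0.021² + 0.512² + 0.106² + 0.234² + 0.043² = 0.000441 + 0.000441 + 0.000441 + 0.000441 + 0.000441 + 0.262144 + 0.011236 + 0.054756 + 0.001849 = 0.332190 (working shown to 6 dp, full precision carried).
So 1/D = 3.01033, i.e. 3.010 to 3 decimal places.

3.010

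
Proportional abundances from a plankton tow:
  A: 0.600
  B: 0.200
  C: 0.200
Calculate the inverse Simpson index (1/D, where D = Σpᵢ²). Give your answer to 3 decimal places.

2.273

D = 0.6² + 0.2² + 0.2² = 0.360000 + 0.040000 + 0.040000 = 0.440000 (working shown to 6 dp, full precision carried).
So 1/D = 2.27273, i.e. 2.273 to 3 decimal places.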